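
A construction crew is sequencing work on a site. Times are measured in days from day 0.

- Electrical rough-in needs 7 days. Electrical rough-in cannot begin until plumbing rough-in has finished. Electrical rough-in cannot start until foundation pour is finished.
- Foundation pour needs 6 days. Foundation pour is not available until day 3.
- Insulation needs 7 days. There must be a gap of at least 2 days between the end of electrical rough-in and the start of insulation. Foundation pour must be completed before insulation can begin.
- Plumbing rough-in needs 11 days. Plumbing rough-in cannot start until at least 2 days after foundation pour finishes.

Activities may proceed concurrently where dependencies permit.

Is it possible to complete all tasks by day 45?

After its own release at day 3, foundation pour can start at day 3 and finishes at day 9.
Plumbing rough-in waits on foundation pour (finishes day 9, plus 2-day gap → day 11), so it starts at day 11 and finishes at 11 + 11 = day 22.
Electrical rough-in cannot start until plumbing rough-in (finishes day 22); foundation pour (finishes day 9). The controlling bound is day 22, so electrical rough-in finishes at 22 + 7 = day 29.
Insulation needs all of electrical rough-in (finishes day 29, plus 2-day gap → day 31); foundation pour (finishes day 9). That puts its earliest start at day 31; it finishes at 31 + 7 = day 38.
Every task is finished by day 38, which is no later than the deadline of 45, so the schedule is feasible.

Yes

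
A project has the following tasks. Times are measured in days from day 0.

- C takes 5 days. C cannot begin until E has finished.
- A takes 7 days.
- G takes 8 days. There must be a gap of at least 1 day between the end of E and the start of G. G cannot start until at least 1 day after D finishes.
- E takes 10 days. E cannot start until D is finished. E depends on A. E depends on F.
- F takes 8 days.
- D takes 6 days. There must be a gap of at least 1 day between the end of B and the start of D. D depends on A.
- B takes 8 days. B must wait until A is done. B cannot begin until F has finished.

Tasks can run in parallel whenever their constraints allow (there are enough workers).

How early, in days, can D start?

Nothing blocks F, so it runs from day 0 to day 8.
A can start immediately at day 0; it finishes at day 7.
For B: A (finishes day 7); F (finishes day 8). Taking the maximum gives a start of day 8, and it finishes at 8 + 8 = day 16.
D waits on B (finishes day 16, plus 1-day gap → day 17); A (finishes day 7). The latest of these is day 17, which is the earliest D can start.

17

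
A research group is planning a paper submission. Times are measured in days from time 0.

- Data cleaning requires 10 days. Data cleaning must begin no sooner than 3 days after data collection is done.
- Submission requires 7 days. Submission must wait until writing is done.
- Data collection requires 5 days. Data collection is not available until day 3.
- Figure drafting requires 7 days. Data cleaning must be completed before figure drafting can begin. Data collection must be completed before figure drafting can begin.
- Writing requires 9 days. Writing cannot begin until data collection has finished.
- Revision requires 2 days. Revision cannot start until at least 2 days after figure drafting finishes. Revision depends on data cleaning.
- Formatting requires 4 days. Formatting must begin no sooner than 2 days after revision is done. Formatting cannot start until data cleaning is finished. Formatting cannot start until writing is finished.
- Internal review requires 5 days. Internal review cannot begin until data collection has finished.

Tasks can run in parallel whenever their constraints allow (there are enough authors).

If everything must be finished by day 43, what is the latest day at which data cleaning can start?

16

Formatting must finish by day 43; it takes 4 days, so it must start by 43 − 4 = day 39.
Revision must finish before formatting (must start by day 39, minus 2-day gap → day 37). With a 2-day duration, revision must start by 37 − 2 = day 35.
Figure drafting feeds into revision (must start by day 35, minus 2-day gap → day 33); so figure drafting must finish by day 33 and therefore start by day 26.
Data cleaning has several dependents: figure drafting (must start by day 26); revision (must start by day 35); formatting (must start by day 39). The earliest of those limits is day 26, so data cleaning must start by 26 − 10 = day 16.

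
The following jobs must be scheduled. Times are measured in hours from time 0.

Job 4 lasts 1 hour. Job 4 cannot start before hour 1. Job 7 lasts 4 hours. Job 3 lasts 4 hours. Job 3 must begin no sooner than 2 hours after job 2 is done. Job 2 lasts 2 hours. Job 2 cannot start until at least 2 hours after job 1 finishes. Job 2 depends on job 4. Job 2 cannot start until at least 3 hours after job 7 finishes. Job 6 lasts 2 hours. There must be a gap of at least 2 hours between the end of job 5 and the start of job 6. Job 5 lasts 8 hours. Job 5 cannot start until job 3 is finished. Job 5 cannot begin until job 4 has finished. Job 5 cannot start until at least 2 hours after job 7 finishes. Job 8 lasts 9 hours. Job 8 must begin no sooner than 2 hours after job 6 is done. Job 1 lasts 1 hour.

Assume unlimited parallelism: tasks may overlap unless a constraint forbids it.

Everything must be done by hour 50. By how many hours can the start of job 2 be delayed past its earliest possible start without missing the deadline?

Job 7 has no prerequisites, so it starts at hour 0 and finishes at hour 4.
Job 4 cannot begin until its own release at hour 1. It runs from hour 1 to 1 + 1 = hour 2.
Nothing blocks job 1, so it runs from hour 0 to hour 1.
Job 2 has to wait for job 1 (finishes hour 1, plus 2-hour gap → hour 3); job 4 (finishes hour 2); job 7 (finishes hour 4, plus 3-hour gap → hour 7). The latest of these is hour 7, so job 2 runs hour 7 to 7 + 2 = hour 9.

Working backward from the deadline:
Job 8 must finish by hour 50; it takes 9 hours, so it must start by 50 − 9 = hour 41.
Job 6 feeds into job 8 (must start by hour 41, minus 2-hour gap → hour 39); so job 6 must finish by hour 39 and therefore start by hour 37.
Job 5 has to be done before job 6 (must start by hour 37, minus 2-hour gap → hour 35). That means finishing by hour 35, i.e. starting by 35 − 8 = hour 27.
Job 3 has to be done before job 5 (must start by hour 27). That means finishing by hour 27, i.e. starting by 27 − 4 = hour 23.
Job 2 feeds into job 3 (must start by hour 23, minus 2-hour gap → hour 21); so job 2 must finish by hour 21 and therefore start by hour 19.
So job 2 can start as early as hour 7 and as late as hour 19, giving 19 − 7 = 12 hours of slack.

12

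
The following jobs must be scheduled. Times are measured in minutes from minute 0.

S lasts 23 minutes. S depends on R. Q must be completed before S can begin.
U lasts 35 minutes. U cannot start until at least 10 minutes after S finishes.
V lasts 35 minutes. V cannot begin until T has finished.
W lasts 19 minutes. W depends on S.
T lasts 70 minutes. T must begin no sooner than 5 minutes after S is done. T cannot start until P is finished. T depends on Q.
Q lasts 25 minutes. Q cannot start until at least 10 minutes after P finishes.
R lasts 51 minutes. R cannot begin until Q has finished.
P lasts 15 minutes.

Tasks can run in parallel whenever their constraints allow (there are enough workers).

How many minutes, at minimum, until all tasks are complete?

234

Nothing blocks P, so it runs from minute 0 to minute 15.
After P (finishes minute 15, plus 10-minute gap → minute 25), Q can start at minute 25 and finishes at minute 50.
After Q (finishes minute 50), R can start at minute 50 and finishes at minute 101.
For S: R (finishes minute 101); Q (finishes minute 50). Taking the maximum gives a start of minute 101, and it finishes at 101 + 23 = minute 124.
W cannot begin until S (finishes minute 124). It runs from minute 124 to 124 + 19 = minute 143.
U waits on S (finishes minute 124, plus 10-minute gap → minute 134), so it starts at minute 134 and finishes at 134 + 35 = minute 169.
For T: S (finishes minute 124, plus 5-minute gap → minute 129); P (finishes minute 15); Q (finishes minute 50). Taking the maximum gives a start of minute 129, and it finishes at 129 + 70 = minute 199.
V waits on T (finishes minute 199), so it starts at minute 199 and finishes at 199 + 35 = minute 234.
All tasks are finished once the last one completes. Finish times: P at 15, Q at 50, R at 101, S at 124, T at 199, U at 169, V at 234, W at 143. The latest is minute 234.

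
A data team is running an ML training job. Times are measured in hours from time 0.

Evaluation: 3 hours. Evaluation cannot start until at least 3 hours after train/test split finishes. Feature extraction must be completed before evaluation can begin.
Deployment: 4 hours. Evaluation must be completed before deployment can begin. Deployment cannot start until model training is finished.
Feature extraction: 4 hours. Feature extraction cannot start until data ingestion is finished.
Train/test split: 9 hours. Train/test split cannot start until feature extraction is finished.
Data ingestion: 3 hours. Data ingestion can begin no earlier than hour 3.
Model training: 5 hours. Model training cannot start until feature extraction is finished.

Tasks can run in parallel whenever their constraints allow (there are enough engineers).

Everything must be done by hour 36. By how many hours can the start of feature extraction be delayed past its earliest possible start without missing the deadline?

After its own release at hour 3, data ingestion can start at hour 3 and finishes at hour 6.
Feature extraction waits on data ingestion (finishes hour 6), so it starts at hour 6 and finishes at 6 + 4 = hour 10.

Working backward from the deadline:
Deployment must finish by hour 36; it takes 4 hours, so it must start by 36 − 4 = hour 32.
Evaluation must finish before deployment (must start by hour 32). With a 3-hour duration, evaluation must start by 32 − 3 = hour 29.
Train/test split feeds into evaluation (must start by hour 29, minus 3-hour gap → hour 26); so train/test split must finish by hour 26 and therefore start by hour 17.
Model training must finish before deployment (must start by hour 32). With a 5-hour duration, model training must start by 32 − 5 = hour 27.
Feature extraction feeds train/test split (must start by hour 17); model training (must start by hour 27); evaluation (must start by hour 29). Taking the minimum, feature extraction must finish by hour 17 and start by 17 − 4 = hour 13.
So feature extraction can start as early as hour 6 and as late as hour 13, giving 13 − 6 = 7 hours of slack.

7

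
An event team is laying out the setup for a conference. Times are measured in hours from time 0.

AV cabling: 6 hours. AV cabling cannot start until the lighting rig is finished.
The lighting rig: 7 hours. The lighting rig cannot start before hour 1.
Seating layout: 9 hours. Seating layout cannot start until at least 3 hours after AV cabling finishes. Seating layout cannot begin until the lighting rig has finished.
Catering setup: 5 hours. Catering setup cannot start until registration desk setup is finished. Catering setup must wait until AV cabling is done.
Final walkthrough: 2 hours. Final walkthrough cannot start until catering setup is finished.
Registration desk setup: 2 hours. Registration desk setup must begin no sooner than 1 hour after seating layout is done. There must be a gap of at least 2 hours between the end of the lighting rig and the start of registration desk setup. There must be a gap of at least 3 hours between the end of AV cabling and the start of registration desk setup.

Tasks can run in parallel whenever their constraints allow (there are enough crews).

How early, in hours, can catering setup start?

The lighting rig waits on its own release at hour 1, so it starts at hour 1 and finishes at 1 + 7 = hour 8.
AV cabling waits on the lighting rig (finishes hour 8), so it starts at hour 8 and finishes at 8 + 6 = hour 14.
Seating layout needs all of AV cabling (finishes hour 14, plus 3-hour gap → hour 17); the lighting rig (finishes hour 8). That puts its earliest start at hour 17; it finishes at 17 + 9 = hour 26.
For registration desk setup: seating layout (finishes hour 26, plus 1-hour gap → hour 27); the lighting rig (finishes hour 8, plus 2-hour gap → hour 10); AV cabling (finishes hour 14, plus 3-hour gap → hour 17). Taking the maximum gives a start of hour 27, and it finishes at 27 + 2 = hour 29.
Catering setup waits on registration desk setup (finishes hour 29); AV cabling (finishes hour 14). The latest of these is hour 29, which is the earliest catering setup can start.

29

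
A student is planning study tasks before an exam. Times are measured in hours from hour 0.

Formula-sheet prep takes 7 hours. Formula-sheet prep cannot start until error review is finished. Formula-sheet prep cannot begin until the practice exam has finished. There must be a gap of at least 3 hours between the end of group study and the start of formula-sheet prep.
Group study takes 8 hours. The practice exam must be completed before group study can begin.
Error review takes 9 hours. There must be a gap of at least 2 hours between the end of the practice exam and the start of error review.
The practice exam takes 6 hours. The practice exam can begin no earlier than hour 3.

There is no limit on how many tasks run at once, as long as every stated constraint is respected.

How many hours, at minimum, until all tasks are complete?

The practice exam waits on its own release at hour 3, so it starts at hour 3 and finishes at 3 + 6 = hour 9.
Group study cannot begin until the practice exam (finishes hour 9). It runs from hour 9 to 9 + 8 = hour 17.
Error review waits on the practice exam (finishes hour 9, plus 2-hour gap → hour 11), so it starts at hour 11 and finishes at 11 + 9 = hour 20.
Formula-sheet prep has to wait for error review (finishes hour 20); the practice exam (finishes hour 9); group study (finishes hour 17, plus 3-hour gap → hour 20). The latest of these is hour 20, so formula-sheet prep runs hour 20 to 20 + 7 = hour 27.
All tasks are finished once the last one completes. Finish times: The practice exam at 9, Error review at 20, Group study at 17, Formula-sheet prep at 27. The latest is hour 27.

27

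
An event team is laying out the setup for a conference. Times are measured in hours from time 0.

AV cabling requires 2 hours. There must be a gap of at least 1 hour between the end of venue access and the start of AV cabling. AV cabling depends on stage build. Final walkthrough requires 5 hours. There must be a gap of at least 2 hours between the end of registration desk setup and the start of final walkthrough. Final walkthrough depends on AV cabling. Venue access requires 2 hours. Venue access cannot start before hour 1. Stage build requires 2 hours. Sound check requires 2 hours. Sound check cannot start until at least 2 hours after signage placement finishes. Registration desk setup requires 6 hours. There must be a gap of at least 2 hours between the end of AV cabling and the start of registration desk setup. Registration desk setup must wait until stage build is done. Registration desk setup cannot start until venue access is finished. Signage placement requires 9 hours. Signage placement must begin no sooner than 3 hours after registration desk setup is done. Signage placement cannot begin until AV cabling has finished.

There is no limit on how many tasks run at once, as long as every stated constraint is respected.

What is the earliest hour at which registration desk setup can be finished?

Stage build has no prerequisites, so it starts at hour 0 and finishes at hour 2.
Venue access waits on its own release at hour 1, so it starts at hour 1 and finishes at 1 + 2 = hour 3.
AV cabling has to wait for venue access (finishes hour 3, plus 1-hour gap → hour 4); stage build (finishes hour 2). The latest of these is hour 4, so AV cabling runs hour 4 to 4 + 2 = hour 6.
Registration desk setup has to wait for AV cabling (finishes hour 6, plus 2-hour gap → hour 8); stage build (finishes hour 2); venue access (finishes hour 3). The latest of these is hour 8, so registration desk setup runs hour 8 to 8 + 6 = hour 14.

14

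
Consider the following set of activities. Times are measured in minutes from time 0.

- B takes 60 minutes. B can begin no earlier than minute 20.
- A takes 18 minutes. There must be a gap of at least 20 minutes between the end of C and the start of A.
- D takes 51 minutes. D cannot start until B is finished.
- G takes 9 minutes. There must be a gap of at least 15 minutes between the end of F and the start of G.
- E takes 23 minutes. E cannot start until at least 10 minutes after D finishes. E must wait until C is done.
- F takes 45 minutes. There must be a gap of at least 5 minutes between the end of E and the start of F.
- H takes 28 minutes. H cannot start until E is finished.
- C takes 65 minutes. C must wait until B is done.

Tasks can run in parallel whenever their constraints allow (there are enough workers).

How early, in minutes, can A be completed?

183

B cannot begin until its own release at minute 20. It runs from minute 20 to 20 + 60 = minute 80.
C cannot begin until B (finishes minute 80). It runs from minute 80 to 80 + 65 = minute 145.
A cannot begin until C (finishes minute 145, plus 20-minute gap → minute 165). It runs from minute 165 to 165 + 18 = minute 183.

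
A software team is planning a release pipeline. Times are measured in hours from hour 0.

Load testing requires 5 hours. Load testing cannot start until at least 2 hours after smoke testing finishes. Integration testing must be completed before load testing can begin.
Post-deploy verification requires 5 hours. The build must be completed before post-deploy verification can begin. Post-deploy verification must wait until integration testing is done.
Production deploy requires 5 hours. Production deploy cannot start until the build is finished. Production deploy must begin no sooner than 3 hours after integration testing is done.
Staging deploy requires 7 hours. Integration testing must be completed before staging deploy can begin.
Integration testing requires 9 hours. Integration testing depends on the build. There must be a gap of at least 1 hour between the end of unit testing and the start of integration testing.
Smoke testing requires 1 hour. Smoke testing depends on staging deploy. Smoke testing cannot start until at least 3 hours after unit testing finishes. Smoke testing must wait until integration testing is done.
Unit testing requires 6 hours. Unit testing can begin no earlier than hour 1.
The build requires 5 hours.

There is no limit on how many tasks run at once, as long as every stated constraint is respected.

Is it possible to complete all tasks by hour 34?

Yes

Unit testing waits on its own release at hour 1, so it starts at hour 1 and finishes at 1 + 6 = hour 7.
The build can start immediately at hour 0; it finishes at hour 5.
Integration testing needs all of the build (finishes hour 5); unit testing (finishes hour 7, plus 1-hour gap → hour 8). That puts its earliest start at hour 8; it finishes at 8 + 9 = hour 17.
Post-deploy verification cannot start until the build (finishes hour 5); integration testing (finishes hour 17). The controlling bound is hour 17, so post-deploy verification finishes at 17 + 5 = hour 22.
Production deploy has to wait for the build (finishes hour 5); integration testing (finishes hour 17, plus 3-hour gap → hour 20). The latest of these is hour 20, so production deploy runs hour 20 to 20 + 5 = hour 25.
Staging deploy cannot begin until integration testing (finishes hour 17). It runs from hour 17 to 17 + 7 = hour 24.
Smoke testing has to wait for staging deploy (finishes hour 24); unit testing (finishes hour 7, plus 3-hour gap → hour 10); integration testing (finishes hour 17). The latest of these is hour 24, so smoke testing runs hour 24 to 24 + 1 = hour 25.
Load testing cannot start until smoke testing (finishes hour 25, plus 2-hour gap → hour 27); integration testing (finishes hour 17). The controlling bound is hour 27, so load testing finishes at 27 + 5 = hour 32.
Every task is finished by hour 32, which is no later than the deadline of 34, so the schedule is feasible.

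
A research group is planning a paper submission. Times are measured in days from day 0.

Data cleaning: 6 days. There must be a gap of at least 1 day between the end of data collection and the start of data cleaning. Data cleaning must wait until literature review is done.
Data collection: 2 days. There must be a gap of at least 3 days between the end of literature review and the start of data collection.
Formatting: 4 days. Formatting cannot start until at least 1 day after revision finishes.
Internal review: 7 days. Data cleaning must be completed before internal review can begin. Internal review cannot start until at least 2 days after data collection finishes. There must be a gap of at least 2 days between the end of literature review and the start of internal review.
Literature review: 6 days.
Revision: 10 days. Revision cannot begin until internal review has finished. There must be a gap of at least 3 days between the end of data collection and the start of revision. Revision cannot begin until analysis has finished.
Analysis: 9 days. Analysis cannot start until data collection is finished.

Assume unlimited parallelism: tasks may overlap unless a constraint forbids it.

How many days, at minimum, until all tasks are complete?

Literature review can start immediately at day 0; it finishes at day 6.
Data collection waits on literature review (finishes day 6, plus 3-day gap → day 9), so it starts at day 9 and finishes at 9 + 2 = day 11.
Analysis cannot begin until data collection (finishes day 11). It runs from day 11 to 11 + 9 = day 20.
Data cleaning needs all of data collection (finishes day 11, plus 1-day gap → day 12); literature review (finishes day 6). That puts its earliest start at day 12; it finishes at 12 + 6 = day 18.
Internal review has to wait for data cleaning (finishes day 18); data collection (finishes day 11, plus 2-day gap → day 13); literature review (finishes day 6, plus 2-day gap → day 8). The latest of these is day 18, so internal review runs day 18 to 18 + 7 = day 25.
Revision cannot start until internal review (finishes day 25); data collection (finishes day 11, plus 3-day gap → day 14); analysis (finishes day 20). The controlling bound is day 25, so revision finishes at 25 + 10 = day 35.
Formatting waits on revision (finishes day 35, plus 1-day gap → day 36), so it starts at day 36 and finishes at 36 + 4 = day 40.
All tasks are finished once the last one completes. Finish times: Literature review at 6, Data collection at 11, Data cleaning at 18, Analysis at 20, Internal review at 25, Revision at 35, Formatting at 40. The latest is day 40.

40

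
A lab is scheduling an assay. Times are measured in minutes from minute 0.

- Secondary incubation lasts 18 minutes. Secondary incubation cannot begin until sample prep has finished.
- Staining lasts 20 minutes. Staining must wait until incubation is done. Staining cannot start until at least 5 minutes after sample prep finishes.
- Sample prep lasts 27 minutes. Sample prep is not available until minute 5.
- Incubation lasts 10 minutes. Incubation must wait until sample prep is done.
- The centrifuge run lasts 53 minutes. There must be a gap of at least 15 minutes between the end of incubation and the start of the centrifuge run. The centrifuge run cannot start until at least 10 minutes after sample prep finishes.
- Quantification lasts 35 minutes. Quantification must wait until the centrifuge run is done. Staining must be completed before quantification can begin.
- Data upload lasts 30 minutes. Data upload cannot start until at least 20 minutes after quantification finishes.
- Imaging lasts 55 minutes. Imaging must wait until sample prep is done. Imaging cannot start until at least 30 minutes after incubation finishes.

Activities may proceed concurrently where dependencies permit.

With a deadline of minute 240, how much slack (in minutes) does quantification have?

After its own release at minute 5, sample prep can start at minute 5 and finishes at minute 32.
After sample prep (finishes minute 32), incubation can start at minute 32 and finishes at minute 42.
Staining cannot start until incubation (finishes minute 42); sample prep (finishes minute 32, plus 5-minute gap → minute 37). The controlling bound is minute 42, so staining finishes at 42 + 20 = minute 62.
The centrifuge run needs all of incubation (finishes minute 42, plus 15-minute gap → minute 57); sample prep (finishes minute 32, plus 10-minute gap → minute 42). That puts its earliest start at minute 57; it finishes at 57 + 53 = minute 110.
For quantification: the centrifuge run (finishes minute 110); staining (finishes minute 62). Taking the maximum gives a start of minute 110, and it finishes at 110 + 35 = minute 145.

Working backward from the deadline:
Data upload has no dependents, so it just needs to finish by minute 240. Starting by 240 − 30 = minute 210 achieves that.
Since data upload (must start by minute 210, minus 20-minute gap → minute 190) depends on it, quantification must finish by minute 190. Backing off its 35-minute duration gives a latest start of minute 155.
So quantification can start as early as minute 110 and as late as minute 155, giving 155 − 110 = 45 minutes of slack.

45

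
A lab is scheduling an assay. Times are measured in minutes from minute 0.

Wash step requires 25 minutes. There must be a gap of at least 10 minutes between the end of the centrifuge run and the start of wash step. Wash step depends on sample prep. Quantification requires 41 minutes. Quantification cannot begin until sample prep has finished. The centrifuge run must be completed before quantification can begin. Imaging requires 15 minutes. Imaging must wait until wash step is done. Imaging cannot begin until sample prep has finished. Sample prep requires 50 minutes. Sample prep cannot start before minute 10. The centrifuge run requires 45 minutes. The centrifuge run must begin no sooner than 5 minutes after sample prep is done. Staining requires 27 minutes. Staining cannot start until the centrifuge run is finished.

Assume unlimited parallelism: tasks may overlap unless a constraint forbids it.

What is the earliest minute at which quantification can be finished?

151

Sample prep waits on its own release at minute 10, so it starts at minute 10 and finishes at 10 + 50 = minute 60.
The centrifuge run waits on sample prep (finishes minute 60, plus 5-minute gap → minute 65), so it starts at minute 65 and finishes at 65 + 45 = minute 110.
For quantification: sample prep (finishes minute 60); the centrifuge run (finishes minute 110). Taking the maximum gives a start of minute 110, and it finishes at 110 + 41 = minute 151.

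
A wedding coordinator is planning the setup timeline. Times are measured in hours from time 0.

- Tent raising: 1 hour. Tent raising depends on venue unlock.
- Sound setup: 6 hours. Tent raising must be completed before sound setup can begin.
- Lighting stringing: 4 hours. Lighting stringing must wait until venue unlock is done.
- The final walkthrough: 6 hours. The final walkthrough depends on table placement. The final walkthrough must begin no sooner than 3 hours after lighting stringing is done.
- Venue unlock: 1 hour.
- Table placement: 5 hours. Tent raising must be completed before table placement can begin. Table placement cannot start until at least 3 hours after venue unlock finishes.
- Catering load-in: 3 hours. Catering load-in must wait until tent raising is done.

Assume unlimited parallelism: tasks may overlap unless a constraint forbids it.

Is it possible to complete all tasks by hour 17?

Yes

Venue unlock can start immediately at hour 0; it finishes at hour 1.
Lighting stringing waits on venue unlock (finishes hour 1), so it starts at hour 1 and finishes at 1 + 4 = hour 5.
Tent raising cannot begin until venue unlock (finishes hour 1). It runs from hour 1 to 1 + 1 = hour 2.
Catering load-in cannot begin until tent raising (finishes hour 2). It runs from hour 2 to 2 + 3 = hour 5.
Sound setup cannot begin until tent raising (finishes hour 2). It runs from hour 2 to 2 + 6 = hour 8.
Table placement cannot start until tent raising (finishes hour 2); venue unlock (finishes hour 1, plus 3-hour gap → hour 4). The controlling bound is hour 4, so table placement finishes at 4 + 5 = hour 9.
The final walkthrough has to wait for table placement (finishes hour 9); lighting stringing (finishes hour 5, plus 3-hour gap → hour 8). The latest of these is hour 9, so the final walkthrough runs hour 9 to 9 + 6 = hour 15.
Every task is finished by hour 15, which is no later than the deadline of 17, so the schedule is feasible.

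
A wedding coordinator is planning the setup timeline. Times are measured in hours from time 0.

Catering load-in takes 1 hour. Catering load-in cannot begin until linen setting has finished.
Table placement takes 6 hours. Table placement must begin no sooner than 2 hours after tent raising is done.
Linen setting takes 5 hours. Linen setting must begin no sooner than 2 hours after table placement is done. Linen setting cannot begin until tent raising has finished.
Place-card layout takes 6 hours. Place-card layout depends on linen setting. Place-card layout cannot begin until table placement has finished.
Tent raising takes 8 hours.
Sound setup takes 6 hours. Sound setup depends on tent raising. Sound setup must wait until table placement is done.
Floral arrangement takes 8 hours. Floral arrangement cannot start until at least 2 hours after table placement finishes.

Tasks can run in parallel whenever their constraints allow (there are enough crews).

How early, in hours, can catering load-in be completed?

24

Nothing blocks tent raising, so it runs from hour 0 to hour 8.
Table placement cannot begin until tent raising (finishes hour 8, plus 2-hour gap → hour 10). It runs from hour 10 to 10 + 6 = hour 16.
Linen setting cannot start until table placement (finishes hour 16, plus 2-hour gap → hour 18); tent raising (finishes hour 8). The controlling bound is hour 18, so linen setting finishes at 18 + 5 = hour 23.
After linen setting (finishes hour 23), catering load-in can start at hour 23 and finishes at hour 24.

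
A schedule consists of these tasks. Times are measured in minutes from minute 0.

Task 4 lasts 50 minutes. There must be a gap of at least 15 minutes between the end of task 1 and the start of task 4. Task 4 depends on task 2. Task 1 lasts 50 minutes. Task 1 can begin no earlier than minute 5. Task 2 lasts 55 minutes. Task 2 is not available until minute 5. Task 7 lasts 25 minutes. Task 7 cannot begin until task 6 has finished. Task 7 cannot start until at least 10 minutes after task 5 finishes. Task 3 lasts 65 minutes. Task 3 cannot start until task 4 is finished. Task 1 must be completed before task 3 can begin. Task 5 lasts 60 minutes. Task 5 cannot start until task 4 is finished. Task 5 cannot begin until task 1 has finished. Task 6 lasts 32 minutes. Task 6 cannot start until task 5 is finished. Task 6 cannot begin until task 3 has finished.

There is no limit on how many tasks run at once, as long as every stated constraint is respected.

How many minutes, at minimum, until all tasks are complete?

Task 2 cannot begin until its own release at minute 5. It runs from minute 5 to 5 + 55 = minute 60.
Task 1 waits on its own release at minute 5, so it starts at minute 5 and finishes at 5 + 50 = minute 55.
Task 4 has to wait for task 1 (finishes minute 55, plus 15-minute gap → minute 70); task 2 (finishes minute 60). The latest of these is minute 70, so task 4 runs minute 70 to 70 + 50 = minute 120.
Task 5 needs all of task 4 (finishes minute 120); task 1 (finishes minute 55). That puts its earliest start at minute 120; it finishes at 120 + 60 = minute 180.
Task 3 needs all of task 4 (finishes minute 120); task 1 (finishes minute 55). That puts its earliest start at minute 120; it finishes at 120 + 65 = minute 185.
Task 6 needs all of task 5 (finishes minute 180); task 3 (finishes minute 185). That puts its earliest start at minute 185; it finishes at 185 + 32 = minute 217.
Task 7 cannot start until task 6 (finishes minute 217); task 5 (finishes minute 180, plus 10-minute gap → minute 190). The controlling bound is minute 217, so task 7 finishes at 217 + 25 = minute 242.
All tasks are finished once the last one completes. Finish times: Task 1 at 55, Task 2 at 60, Task 3 at 185, Task 4 at 120, Task 5 at 180, Task 6 at 217, Task 7 at 242. The latest is minute 242.

242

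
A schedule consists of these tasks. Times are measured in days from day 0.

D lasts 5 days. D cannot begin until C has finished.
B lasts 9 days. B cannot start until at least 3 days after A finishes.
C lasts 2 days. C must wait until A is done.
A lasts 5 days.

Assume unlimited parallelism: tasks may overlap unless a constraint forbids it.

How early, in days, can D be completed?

A can start immediately at day 0; it finishes at day 5.
C waits on A (finishes day 5), so it starts at day 5 and finishes at 5 + 2 = day 7.
After C (finishes day 7), D can start at day 7 and finishes at day 12.

12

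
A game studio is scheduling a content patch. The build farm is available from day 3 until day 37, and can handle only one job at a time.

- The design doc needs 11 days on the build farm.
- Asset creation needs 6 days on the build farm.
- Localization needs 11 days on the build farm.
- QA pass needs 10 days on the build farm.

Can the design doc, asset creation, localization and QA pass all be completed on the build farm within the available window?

The build farm window is 37 − 3 = 34 days.
Running back to back, the jobs need 11 + 6 + 11 + 10 = 38 days on the build farm.
Since 38 > 34, they cannot all fit.

No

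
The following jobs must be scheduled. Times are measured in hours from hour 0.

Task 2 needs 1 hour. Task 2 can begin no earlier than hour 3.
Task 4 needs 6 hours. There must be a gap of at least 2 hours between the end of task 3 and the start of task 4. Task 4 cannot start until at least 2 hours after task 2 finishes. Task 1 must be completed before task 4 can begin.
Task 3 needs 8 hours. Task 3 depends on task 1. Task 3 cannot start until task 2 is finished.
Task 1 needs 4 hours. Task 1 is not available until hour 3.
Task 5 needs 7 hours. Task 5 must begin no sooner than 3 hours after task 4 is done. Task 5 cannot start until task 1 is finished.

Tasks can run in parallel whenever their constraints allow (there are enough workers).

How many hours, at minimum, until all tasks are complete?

Task 2 cannot begin until its own release at hour 3. It runs from hour 3 to 3 + 1 = hour 4.
Task 1 cannot begin until its own release at hour 3. It runs from hour 3 to 3 + 4 = hour 7.
For task 3: task 1 (finishes hour 7); task 2 (finishes hour 4). Taking the maximum gives a start of hour 7, and it finishes at 7 + 8 = hour 15.
Task 4 has to wait for task 3 (finishes hour 15, plus 2-hour gap → hour 17); task 2 (finishes hour 4, plus 2-hour gap → hour 6); task 1 (finishes hour 7). The latest of these is hour 17, so task 4 runs hour 17 to 17 + 6 = hour 23.
Task 5 cannot start until task 4 (finishes hour 23, plus 3-hour gap → hour 26); task 1 (finishes hour 7). The controlling bound is hour 26, so task 5 finishes at 26 + 7 = hour 33.
All tasks are finished once the last one completes. Finish times: Task 1 at 7, Task 2 at 4, Task 3 at 15, Task 4 at 23, Task 5 at 33. The latest is hour 33.

33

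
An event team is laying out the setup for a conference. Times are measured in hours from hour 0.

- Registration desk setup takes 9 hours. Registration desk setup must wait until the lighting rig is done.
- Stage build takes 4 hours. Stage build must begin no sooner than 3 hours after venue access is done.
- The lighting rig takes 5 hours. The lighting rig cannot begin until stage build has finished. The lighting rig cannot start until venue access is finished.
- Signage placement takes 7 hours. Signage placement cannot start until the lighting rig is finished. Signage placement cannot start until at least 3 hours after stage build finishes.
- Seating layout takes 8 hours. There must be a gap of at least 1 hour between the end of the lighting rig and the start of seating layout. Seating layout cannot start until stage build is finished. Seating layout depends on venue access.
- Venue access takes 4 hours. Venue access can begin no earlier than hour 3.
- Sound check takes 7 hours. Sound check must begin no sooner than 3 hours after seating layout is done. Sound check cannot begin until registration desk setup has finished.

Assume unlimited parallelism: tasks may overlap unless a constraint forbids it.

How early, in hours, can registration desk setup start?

19

Venue access cannot begin until its own release at hour 3. It runs from hour 3 to 3 + 4 = hour 7.
Stage build waits on venue access (finishes hour 7, plus 3-hour gap → hour 10), so it starts at hour 10 and finishes at 10 + 4 = hour 14.
The lighting rig needs all of stage build (finishes hour 14); venue access (finishes hour 7). That puts its earliest start at hour 14; it finishes at 14 + 5 = hour 19.
Registration desk setup waits on the lighting rig (finishes hour 19), so the earliest it can start is hour 19.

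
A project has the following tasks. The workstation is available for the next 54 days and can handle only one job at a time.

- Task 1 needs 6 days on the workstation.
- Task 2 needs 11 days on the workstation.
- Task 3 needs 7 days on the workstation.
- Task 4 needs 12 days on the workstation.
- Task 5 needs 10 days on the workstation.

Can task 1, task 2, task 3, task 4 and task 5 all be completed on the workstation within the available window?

Yes

Running back to back, the jobs need 6 + 11 + 7 + 12 + 10 = 46 days on the workstation.
Since 46 ≤ 54, they fit within the window.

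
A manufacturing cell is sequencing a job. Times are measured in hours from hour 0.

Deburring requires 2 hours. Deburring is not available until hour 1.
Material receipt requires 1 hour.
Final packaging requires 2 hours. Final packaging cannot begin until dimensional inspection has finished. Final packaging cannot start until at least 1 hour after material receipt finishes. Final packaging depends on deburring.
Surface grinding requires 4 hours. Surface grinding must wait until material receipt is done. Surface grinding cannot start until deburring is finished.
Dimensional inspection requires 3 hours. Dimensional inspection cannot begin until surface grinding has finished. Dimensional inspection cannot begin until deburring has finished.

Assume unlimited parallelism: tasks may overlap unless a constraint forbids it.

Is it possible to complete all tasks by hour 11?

Deburring cannot begin until its own release at hour 1. It runs from hour 1 to 1 + 2 = hour 3.
Material receipt has no prerequisites, so it starts at hour 0 and finishes at hour 1.
For surface grinding: material receipt (finishes hour 1); deburring (finishes hour 3). Taking the maximum gives a start of hour 3, and it finishes at 3 + 4 = hour 7.
For dimensional inspection: surface grinding (finishes hour 7); deburring (finishes hour 3). Taking the maximum gives a start of hour 7, and it finishes at 7 + 3 = hour 10.
Final packaging cannot start until dimensional inspection (finishes hour 10); material receipt (finishes hour 1, plus 1-hour gap → hour 2); deburring (finishes hour 3). The controlling bound is hour 10, so final packaging finishes at 10 + 2 = hour 12.
The earliest everything can be done is hour 12, which is after the deadline of 11, so it is not possible.

No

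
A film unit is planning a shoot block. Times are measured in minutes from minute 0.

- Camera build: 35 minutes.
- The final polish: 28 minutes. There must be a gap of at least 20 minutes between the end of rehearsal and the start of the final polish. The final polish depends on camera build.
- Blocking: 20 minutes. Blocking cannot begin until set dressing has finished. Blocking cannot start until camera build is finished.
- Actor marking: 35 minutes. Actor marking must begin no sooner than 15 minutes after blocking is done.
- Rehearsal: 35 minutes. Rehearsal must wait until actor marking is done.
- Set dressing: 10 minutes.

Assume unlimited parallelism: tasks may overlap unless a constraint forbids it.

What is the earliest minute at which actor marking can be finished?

105

Camera build has no prerequisites, so it starts at minute 0 and finishes at minute 35.
Set dressing has no prerequisites, so it starts at minute 0 and finishes at minute 10.
For blocking: set dressing (finishes minute 10); camera build (finishes minute 35). Taking the maximum gives a start of minute 35, and it finishes at 35 + 20 = minute 55.
After blocking (finishes minute 55, plus 15-minute gap → minute 70), actor marking can start at minute 70 and finishes at minute 105.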